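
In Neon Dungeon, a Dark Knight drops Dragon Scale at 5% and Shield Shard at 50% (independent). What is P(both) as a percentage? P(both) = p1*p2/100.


For independent events, P(both) = P(A) * P(B)
= 5% * 50%
= 250 / 100 %
= 2.5%

2.5%


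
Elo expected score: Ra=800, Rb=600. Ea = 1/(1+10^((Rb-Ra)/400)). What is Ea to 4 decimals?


Elo expected score: Ea = 1/(1 + 10^((Rb-Ra)/400))
Rb - Ra = 600 - 800 = -200
(Rb-Ra)/400 = -200/400 = -0.5
10^-0.5 = 0.316228
Ea = 1/(1 + 0.316228) = 1/1.316228 = 0.7597

0.7597


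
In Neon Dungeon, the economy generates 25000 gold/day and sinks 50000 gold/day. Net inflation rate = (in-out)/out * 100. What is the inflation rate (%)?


Net gold = 25000 - 50000 = -25000
Inflation rate = net / sunk * 100 = -25000 / 50000 * 100
= -0.5 * 100
= -50.00%

-50.00%


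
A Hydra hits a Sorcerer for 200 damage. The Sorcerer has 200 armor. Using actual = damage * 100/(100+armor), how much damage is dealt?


actual = 200 * 100 / (100 + 200)
= 200 * 100 / 300
= 20000 / 300
= 66.67

66.67 damage


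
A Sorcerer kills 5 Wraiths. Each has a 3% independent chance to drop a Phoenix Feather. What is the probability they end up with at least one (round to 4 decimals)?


P(at least one) = 1 - P(none) = 1 - (1-p)^n
p = 3/100 = 0.03
1 - p = 0.97
(1 - p)^5 = 0.97^5 = 0.858734
P(at least one) = 1 - 0.858734 = 0.1413

0.1413


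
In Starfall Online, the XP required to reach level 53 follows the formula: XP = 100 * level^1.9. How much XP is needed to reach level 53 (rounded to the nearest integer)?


XP = 100 * level^1.9
Substitute level = 53:
XP = 100 * 53^1.9
= 100 * 1888.5311
= 188853

188853 XP


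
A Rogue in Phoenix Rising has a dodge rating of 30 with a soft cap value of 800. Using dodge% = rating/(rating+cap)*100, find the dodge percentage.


dodge% = 30 / (30 + 800) * 100
= 30 / 830 * 100
= 0.036145 * 100
= 3.61%

3.61%


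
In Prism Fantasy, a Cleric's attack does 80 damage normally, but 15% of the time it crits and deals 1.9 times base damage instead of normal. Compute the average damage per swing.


E[dmg] = base * (1 + crit_chance * (crit_mult - 1))
cc as decimal = 15/100 = 0.15
cm - 1 = 1.9 - 1 = 0.9
Bonus factor = 0.15 * 0.9 = 0.135
Total multiplier = 1 + 0.135 = 1.135
Expected damage = 80 * 1.135 = 90.80

90.80 damage


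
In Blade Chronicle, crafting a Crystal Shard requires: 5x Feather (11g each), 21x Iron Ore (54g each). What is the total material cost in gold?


Cost breakdown:
  Feather: 5 * 11 = 55
  Iron Ore: 21 * 54 = 1134
Total = 55 + 1134 = 1189

1189 gold


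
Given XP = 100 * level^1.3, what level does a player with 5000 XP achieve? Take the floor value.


XP = 100 * level^1.3, so level = (XP / 100)^(1/1.3)
= (5000 / 100)^(1/1.3)
= 50.0^0.7692
= 20.2722
Floor: level = 20

level 20


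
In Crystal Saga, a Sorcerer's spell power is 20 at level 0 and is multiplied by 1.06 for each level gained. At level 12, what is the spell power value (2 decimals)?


value = base * growth^level
= 20 * 1.06^12
= 20 * 2.012196
= 40.24

40.24 spell power


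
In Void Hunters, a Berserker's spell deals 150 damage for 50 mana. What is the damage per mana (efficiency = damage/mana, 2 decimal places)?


Efficiency = damage / mana
= 150 / 50
= 3.00

3.00 dmg/mana


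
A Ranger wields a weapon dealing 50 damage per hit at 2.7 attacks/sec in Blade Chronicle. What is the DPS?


DPS = damage * attack_speed
= 50 * 2.7
= 135.0

135.0 DPS


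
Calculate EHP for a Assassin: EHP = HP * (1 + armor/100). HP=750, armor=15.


EHP = 750 * (1 + 15/100)
= 750 * (1 + 0.15)
= 750 * 1.15
= 862.5

862.5 EHP


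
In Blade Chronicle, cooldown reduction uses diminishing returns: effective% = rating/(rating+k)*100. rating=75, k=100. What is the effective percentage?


effective% = rating / (rating + k) * 100
= 75 / (75 + 100) * 100
= 75 / 175 * 100
= 0.428571 * 100
= 42.86%

42.86%


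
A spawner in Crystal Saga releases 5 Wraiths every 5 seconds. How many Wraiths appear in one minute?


Spawns per minute = count * (60 / interval)
= 5 * (60 / 5)
= 5 * 12.0
= 60.0

60.0 per minute


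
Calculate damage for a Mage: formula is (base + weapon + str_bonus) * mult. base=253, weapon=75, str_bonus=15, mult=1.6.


Sum base + weapon + str = 253 + 75 + 15 = 343
Multiply by 1.6:
343 * 1.6 = 548.8

548.8 damage


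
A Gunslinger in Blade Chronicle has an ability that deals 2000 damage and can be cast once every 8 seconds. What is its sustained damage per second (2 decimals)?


DPS = damage / cooldown
= 2000 / 8
= 250.00

250.00 DPS


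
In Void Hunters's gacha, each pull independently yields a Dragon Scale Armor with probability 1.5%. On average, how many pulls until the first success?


Expected pulls for a geometric distribution = 1/p = 100 / rate%
= 100 / 1.5
= 66.67

66.67 pulls


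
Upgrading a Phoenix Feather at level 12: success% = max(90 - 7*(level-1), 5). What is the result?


raw_rate = 90 - 7 * (12 - 1)
= 90 - 7 * 11
= 90 - 77
= 13
Apply floor: max(13, 5) = 13%

13%


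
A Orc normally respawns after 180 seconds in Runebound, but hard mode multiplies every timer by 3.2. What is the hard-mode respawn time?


Respawn time = base * multiplier
= 180 * 3.2
= 576.0 seconds

576.0 seconds


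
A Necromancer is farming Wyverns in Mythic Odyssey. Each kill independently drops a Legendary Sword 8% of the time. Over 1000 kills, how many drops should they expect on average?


Expected drops = kills * (drop_rate / 100)
= 1000 * (8 / 100)
= 1000 * 0.08
= 80.0

80.0 drops


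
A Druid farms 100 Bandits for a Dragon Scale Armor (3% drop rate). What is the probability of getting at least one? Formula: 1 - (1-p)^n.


P(at least one) = 1 - P(none) = 1 - (1-p)^n
p = 3/100 = 0.03
1 - p = 0.97
(1 - p)^100 = 0.97^100 = 0.047553
P(at least one) = 1 - 0.047553 = 0.9524

0.9524


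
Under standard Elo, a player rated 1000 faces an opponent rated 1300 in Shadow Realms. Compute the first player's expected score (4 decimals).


Elo expected score: Ea = 1/(1 + 10^((Rb-Ra)/400))
Rb - Ra = 1300 - 1000 = 300
(Rb-Ra)/400 = 300/400 = 0.75
10^0.75 = 5.623413
Ea = 1/(1 + 5.623413) = 1/6.623413 = 0.1510

0.1510


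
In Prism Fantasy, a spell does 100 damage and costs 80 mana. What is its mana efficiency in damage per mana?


Efficiency = damage / mana
= 100 / 80
= 1.25

1.25 dmg/mana


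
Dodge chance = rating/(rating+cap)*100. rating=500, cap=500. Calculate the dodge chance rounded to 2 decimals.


dodge% = 500 / (500 + 500) * 100
= 500 / 1000 * 100
= 0.5 * 100
= 50.00%

50.00%


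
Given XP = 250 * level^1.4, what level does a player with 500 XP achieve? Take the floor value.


XP = 250 * level^1.4, so level = (XP / 250)^(1/1.4)
= (500 / 250)^(1/1.4)
= 2.0^0.7143
= 1.6407
Floor: level = 1

level 1


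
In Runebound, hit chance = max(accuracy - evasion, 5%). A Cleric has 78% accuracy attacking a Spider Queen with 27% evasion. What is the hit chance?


accuracy - evasion = 78 - 27 = 51
Apply floor: max(51, 5) = 51
Hit chance = 51%

51%


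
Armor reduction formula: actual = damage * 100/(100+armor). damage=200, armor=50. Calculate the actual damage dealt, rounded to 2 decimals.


actual = 200 * 100 / (100 + 50)
= 200 * 100 / 150
= 20000 / 150
= 133.33

133.33 damage


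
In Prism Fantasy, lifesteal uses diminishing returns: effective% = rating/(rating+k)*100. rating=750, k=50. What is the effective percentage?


effective% = rating / (rating + k) * 100
= 750 / (750 + 50) * 100
= 750 / 800 * 100
= 0.9375 * 100
= 93.75%

93.75%


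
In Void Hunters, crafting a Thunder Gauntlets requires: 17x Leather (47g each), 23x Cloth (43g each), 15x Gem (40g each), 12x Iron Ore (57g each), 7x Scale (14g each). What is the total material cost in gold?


Cost breakdown:
  Leather: 17 * 47 = 799
  Cloth: 23 * 43 = 989
  Gem: 15 * 40 = 600
  Iron Ore: 12 * 57 = 684
  Scale: 7 * 14 = 98
Total = 799 + 989 + 600 + 684 + 98 = 3170

3170 gold


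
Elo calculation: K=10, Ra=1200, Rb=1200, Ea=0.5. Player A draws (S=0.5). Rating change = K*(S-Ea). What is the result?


Elo update: delta = K * (S - Ea), where S = 0.5 (draws)
S - Ea = 0.5 - 0.5 = 0.0
Rating change = 10 * 0.0
= 0.00

0.00 rating points


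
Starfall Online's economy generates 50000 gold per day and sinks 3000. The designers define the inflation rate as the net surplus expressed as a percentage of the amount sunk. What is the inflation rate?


Net gold = 50000 - 3000 = 47000
Inflation rate = net / sunk * 100 = 47000 / 3000 * 100
= 15.666667 * 100
= 1566.67%

1566.67%


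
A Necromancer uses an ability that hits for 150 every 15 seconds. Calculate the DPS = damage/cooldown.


DPS = damage / cooldown
= 150 / 15
= 10.00

10.00 DPS


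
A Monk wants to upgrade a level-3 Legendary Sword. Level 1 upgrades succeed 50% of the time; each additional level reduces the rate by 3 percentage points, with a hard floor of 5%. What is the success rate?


raw_rate = 50 - 3 * (3 - 1)
= 50 - 3 * 2
= 50 - 6
= 44
Apply floor: max(44, 5) = 44%

44%


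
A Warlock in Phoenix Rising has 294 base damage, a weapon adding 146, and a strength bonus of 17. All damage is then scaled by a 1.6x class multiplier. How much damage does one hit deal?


Sum base + weapon + str = 294 + 146 + 17 = 457
Multiply by 1.6:
457 * 1.6 = 731.2

731.2 damage


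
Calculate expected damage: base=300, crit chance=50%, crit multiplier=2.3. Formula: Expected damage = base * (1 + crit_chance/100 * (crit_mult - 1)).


E[dmg] = base * (1 + crit_chance * (crit_mult - 1))
cc as decimal = 50/100 = 0.5
cm - 1 = 2.3 - 1 = 1.3
Bonus factor = 0.5 * 1.3 = 0.65
Total multiplier = 1 + 0.65 = 1.65
Expected damage = 300 * 1.65 = 495.00

495.00 damage


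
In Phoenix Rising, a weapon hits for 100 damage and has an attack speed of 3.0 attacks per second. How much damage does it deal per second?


DPS = damage * attack_speed
= 100 * 3.0
= 300.0

300.0 DPS


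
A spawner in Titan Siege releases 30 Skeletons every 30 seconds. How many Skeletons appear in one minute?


Spawns per minute = count * (60 / interval)
= 30 * (60 / 30)
= 30 * 2.0
= 60.0

60.0 per minute


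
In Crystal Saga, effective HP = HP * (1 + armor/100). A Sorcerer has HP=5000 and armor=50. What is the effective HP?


EHP = 5000 * (1 + 50/100)
= 5000 * (1 + 0.5)
= 5000 * 1.5
= 7500.0

7500.0 EHP


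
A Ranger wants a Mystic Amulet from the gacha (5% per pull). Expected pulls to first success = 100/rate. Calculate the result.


Expected pulls for a geometric distribution = 1/p = 100 / rate%
= 100 / 5
= 20.0

20.0 pulls


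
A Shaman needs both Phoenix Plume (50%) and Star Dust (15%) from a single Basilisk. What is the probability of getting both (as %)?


For independent events, P(both) = P(A) * P(B)
= 50% * 15%
= 750 / 100 %
= 7.5%

7.5%


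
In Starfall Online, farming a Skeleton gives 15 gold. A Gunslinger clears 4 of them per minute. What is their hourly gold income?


Gold per minute = 15 * 4 = 60
Gold per hour = 60 * 60 = 3600

3600 gold/hour


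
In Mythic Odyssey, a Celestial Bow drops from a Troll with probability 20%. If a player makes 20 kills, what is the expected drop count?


Expected drops = kills * (drop_rate / 100)
= 20 * (20 / 100)
= 20 * 0.2
= 4.0

4.0 drops


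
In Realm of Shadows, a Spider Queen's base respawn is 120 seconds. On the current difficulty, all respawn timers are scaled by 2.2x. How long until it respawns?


Respawn time = base * multiplier
= 120 * 2.2
= 264.0 seconds

264.0 seconds


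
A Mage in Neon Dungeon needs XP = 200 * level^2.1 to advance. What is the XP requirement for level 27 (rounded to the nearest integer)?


XP = 200 * level^2.1
Substitute level = 27:
XP = 200 * 27^2.1
= 200 * 1013.5937
= 202719

202719 XP


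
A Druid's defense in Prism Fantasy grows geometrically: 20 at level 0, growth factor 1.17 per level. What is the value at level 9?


value = base * growth^level
= 20 * 1.17^9
= 20 * 4.1084
= 82.17

82.17 defense


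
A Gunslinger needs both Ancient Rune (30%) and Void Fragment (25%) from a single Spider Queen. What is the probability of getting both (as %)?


For independent events, P(both) = P(A) * P(B)
= 30% * 25%
= 750 / 100 %
= 7.5%

7.5%


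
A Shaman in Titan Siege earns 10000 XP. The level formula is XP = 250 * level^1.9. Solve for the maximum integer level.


XP = 250 * level^1.9, so level = (XP / 250)^(1/1.9)
= (10000 / 250)^(1/1.9)
= 40.0^0.5263
= 6.9693
Floor: level = 6

level 6


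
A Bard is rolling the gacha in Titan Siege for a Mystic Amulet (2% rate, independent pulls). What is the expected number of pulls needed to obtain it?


Expected pulls for a geometric distribution = 1/p = 100 / rate%
= 100 / 2
= 50.0

50.0 pulls


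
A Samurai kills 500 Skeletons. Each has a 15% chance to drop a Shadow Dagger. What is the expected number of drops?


Expected drops = kills * (drop_rate / 100)
= 500 * (15 / 100)
= 500 * 0.15
= 75.0

75.0 drops


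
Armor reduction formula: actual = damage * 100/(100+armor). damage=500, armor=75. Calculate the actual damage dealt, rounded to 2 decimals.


actual = 500 * 100 / (100 + 75)
= 500 * 100 / 175
= 50000 / 175
= 285.71

285.71 damage


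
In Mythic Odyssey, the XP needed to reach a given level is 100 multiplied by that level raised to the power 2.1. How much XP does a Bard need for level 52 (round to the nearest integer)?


XP = 100 * level^2.1
Substitute level = 52:
XP = 100 * 52^2.1
= 100 * 4014.2741
= 401427

401427 XP


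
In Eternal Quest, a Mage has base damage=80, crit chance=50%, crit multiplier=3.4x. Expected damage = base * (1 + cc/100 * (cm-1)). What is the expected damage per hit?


E[dmg] = base * (1 + crit_chance * (crit_mult - 1))
cc as decimal = 50/100 = 0.5
cm - 1 = 3.4 - 1 = 2.4
Bonus factor = 0.5 * 2.4 = 1.2
Total multiplier = 1 + 1.2 = 2.2
Expected damage = 80 * 2.2 = 176.00

176.00 damage


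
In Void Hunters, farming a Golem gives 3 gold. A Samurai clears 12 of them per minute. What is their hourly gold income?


Gold per minute = 3 * 12 = 36
Gold per hour = 36 * 60 = 2160

2160 gold/hour


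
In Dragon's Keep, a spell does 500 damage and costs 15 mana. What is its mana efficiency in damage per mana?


Efficiency = damage / mana
= 500 / 15
= 33.33

33.33 dmg/mana


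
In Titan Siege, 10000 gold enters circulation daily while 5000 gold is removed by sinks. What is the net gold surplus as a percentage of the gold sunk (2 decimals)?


Net gold = 10000 - 5000 = 5000
Inflation rate = net / sunk * 100 = 5000 / 5000 * 100
= 1.0 * 100
= 100.00%

100.00%


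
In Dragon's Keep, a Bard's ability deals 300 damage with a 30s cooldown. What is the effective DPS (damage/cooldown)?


DPS = damage / cooldown
= 300 / 30
= 10.00

10.00 DPS


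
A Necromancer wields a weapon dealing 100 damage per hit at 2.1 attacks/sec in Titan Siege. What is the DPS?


DPS = damage * attack_speed
= 100 * 2.1
= 210.0

210.0 DPS


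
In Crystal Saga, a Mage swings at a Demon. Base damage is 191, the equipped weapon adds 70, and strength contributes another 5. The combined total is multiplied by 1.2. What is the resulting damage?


Sum base + weapon + str = 191 + 70 + 5 = 266
Multiply by 1.2:
266 * 1.2 = 319.2

319.2 damage


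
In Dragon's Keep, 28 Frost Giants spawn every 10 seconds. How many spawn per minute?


Spawns per minute = count * (60 / interval)
= 28 * (60 / 10)
= 28 * 6.0
= 168.0

168.0 per minute


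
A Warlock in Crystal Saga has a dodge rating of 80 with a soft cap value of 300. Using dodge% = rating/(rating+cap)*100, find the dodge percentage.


dodge% = 80 / (80 + 300) * 100
= 80 / 380 * 100
= 0.210526 * 100
= 21.05%

21.05%


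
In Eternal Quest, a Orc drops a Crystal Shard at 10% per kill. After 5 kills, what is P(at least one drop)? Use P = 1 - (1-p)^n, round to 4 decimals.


P(at least one) = 1 - P(none) = 1 - (1-p)^n
p = 10/100 = 0.1
1 - p = 0.9
(1 - p)^5 = 0.9^5 = 0.590490
P(at least one) = 1 - 0.590490 = 0.4095

0.4095


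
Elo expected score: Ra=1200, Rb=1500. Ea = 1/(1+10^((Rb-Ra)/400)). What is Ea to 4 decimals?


Elo expected score: Ea = 1/(1 + 10^((Rb-Ra)/400))
Rb - Ra = 1500 - 1200 = 300
(Rb-Ra)/400 = 300/400 = 0.75
10^0.75 = 5.623413
Ea = 1/(1 + 5.623413) = 1/6.623413 = 0.1510

0.1510


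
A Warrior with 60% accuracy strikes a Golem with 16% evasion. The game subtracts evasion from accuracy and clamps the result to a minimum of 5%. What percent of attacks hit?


accuracy - evasion = 60 - 16 = 44
Apply floor: max(44, 5) = 44
Hit chance = 44%

44%


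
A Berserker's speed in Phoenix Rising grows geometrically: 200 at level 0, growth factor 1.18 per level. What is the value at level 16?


value = base * growth^level
= 200 * 1.18^16
= 200 * 14.129023
= 2825.80

2825.80 speed


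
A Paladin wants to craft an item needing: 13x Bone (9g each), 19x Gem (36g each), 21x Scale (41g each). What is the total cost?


Cost breakdown:
  Bone: 13 * 9 = 117
  Gem: 19 * 36 = 684
  Scale: 21 * 41 = 861
Total = 117 + 684 + 861 = 1662

1662 gold


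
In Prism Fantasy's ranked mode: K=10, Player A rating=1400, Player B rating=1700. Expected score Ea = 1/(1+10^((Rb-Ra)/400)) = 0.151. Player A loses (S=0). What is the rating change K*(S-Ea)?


Elo update: delta = K * (S - Ea), where S = 0 (loses)
S - Ea = 0 - 0.151 = -0.151
Rating change = 10 * -0.151
= -1.51

-1.51 rating points


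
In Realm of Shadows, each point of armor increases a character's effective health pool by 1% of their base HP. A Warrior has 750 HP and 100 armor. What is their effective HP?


EHP = 750 * (1 + 100/100)
= 750 * (1 + 1.0)
= 750 * 2.0
= 1500.0

1500.0 EHP


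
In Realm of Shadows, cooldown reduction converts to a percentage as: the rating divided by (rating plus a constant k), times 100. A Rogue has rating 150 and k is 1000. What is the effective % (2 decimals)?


effective% = rating / (rating + k) * 100
= 150 / (150 + 1000) * 100
= 150 / 1150 * 100
= 0.130435 * 100
= 13.04%

13.04%


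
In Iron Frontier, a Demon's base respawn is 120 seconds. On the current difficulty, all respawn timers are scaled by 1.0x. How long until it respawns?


Respawn time = base * multiplier
= 120 * 1.0
= 120.0 seconds

120.0 seconds


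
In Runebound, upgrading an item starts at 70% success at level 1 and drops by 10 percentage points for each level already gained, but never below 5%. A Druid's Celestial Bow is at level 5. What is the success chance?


raw_rate = 70 - 10 * (5 - 1)
= 70 - 10 * 4
= 70 - 40
= 30
Apply floor: max(30, 5) = 30%

30%


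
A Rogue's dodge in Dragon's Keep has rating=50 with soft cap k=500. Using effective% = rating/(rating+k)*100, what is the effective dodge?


effective% = rating / (rating + k) * 100
= 50 / (50 + 500) * 100
= 50 / 550 * 100
= 0.090909 * 100
= 9.09%

9.09%


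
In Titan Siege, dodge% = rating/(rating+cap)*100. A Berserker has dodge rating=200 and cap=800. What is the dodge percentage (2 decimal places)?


dodge% = 200 / (200 + 800) * 100
= 200 / 1000 * 100
= 0.2 * 100
= 20.00%

20.00%


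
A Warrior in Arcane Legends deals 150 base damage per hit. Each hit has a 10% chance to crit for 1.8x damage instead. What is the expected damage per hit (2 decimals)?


E[dmg] = base * (1 + crit_chance * (crit_mult - 1))
cc as decimal = 10/100 = 0.1
cm - 1 = 1.8 - 1 = 0.8
Bonus factor = 0.1 * 0.8 = 0.08
Total multiplier = 1 + 0.08 = 1.08
Expected damage = 150 * 1.08 = 162.00

162.00 damage


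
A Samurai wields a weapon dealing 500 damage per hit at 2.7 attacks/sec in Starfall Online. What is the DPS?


DPS = damage * attack_speed
= 500 * 2.7
= 1350.0

1350.0 DPS


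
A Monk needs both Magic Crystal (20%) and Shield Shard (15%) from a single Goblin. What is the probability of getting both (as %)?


For independent events, P(both) = P(A) * P(B)
= 20% * 15%
= 300 / 100 %
= 3.0%

3.0%


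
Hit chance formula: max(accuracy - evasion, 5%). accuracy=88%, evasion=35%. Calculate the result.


accuracy - evasion = 88 - 35 = 53
Apply floor: max(53, 5) = 53
Hit chance = 53%

53%


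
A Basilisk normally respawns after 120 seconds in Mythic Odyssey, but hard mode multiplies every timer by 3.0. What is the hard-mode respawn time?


Respawn time = base * multiplier
= 120 * 3.0
= 360.0 seconds

360.0 seconds


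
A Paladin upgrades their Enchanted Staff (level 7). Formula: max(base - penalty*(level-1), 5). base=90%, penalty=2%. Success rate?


raw_rate = 90 - 2 * (7 - 1)
= 90 - 2 * 6
= 90 - 12
= 78
Apply floor: max(78, 5) = 78%

78%


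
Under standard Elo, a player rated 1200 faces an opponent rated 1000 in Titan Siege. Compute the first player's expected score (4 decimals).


Elo expected score: Ea = 1/(1 + 10^((Rb-Ra)/400))
Rb - Ra = 1000 - 1200 = -200
(Rb-Ra)/400 = -200/400 = -0.5
10^-0.5 = 0.316228
Ea = 1/(1 + 0.316228) = 1/1.316228 = 0.7597

0.7597


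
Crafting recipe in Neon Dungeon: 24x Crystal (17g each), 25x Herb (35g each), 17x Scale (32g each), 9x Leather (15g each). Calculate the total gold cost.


Cost breakdown:
  Crystal: 24 * 17 = 408
  Herb: 25 * 35 = 875
  Scale: 17 * 32 = 544
  Leather: 9 * 15 = 135
Total = 408 + 875 + 544 + 135 = 1962

1962 gold


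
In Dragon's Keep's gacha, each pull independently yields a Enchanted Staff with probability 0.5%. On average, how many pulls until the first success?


Expected pulls for a geometric distribution = 1/p = 100 / rate%
= 100 / 0.5
= 200.0

200.0 pulls


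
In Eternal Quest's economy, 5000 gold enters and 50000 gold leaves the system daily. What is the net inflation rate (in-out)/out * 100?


Net gold = 5000 - 50000 = -45000
Inflation rate = net / sunk * 100 = -45000 / 50000 * 100
= -0.9 * 100
= -90.00%

-90.00%


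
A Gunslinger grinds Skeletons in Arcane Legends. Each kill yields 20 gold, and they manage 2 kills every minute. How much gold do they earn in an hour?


Gold per minute = 20 * 2 = 40
Gold per hour = 40 * 60 = 2400

2400 gold/hour


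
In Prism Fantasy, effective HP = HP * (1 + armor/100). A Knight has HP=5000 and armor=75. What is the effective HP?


EHP = 5000 * (1 + 75/100)
= 5000 * (1 + 0.75)
= 5000 * 1.75
= 8750.0

8750.0 EHP


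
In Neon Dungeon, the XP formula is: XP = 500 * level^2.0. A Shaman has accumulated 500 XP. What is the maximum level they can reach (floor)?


XP = 500 * level^2.0, so level = (XP / 500)^(1/2.0)
= (500 / 500)^(1/2.0)
= 1.0^0.5
= 1.0
Floor: level = 1

level 1


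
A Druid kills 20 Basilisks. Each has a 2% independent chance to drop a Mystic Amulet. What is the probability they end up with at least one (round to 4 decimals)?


P(at least one) = 1 - P(none) = 1 - (1-p)^n
p = 2/100 = 0.02
1 - p = 0.98
(1 - p)^20 = 0.98^20 = 0.667608
P(at least one) = 1 - 0.667608 = 0.3324

0.3324


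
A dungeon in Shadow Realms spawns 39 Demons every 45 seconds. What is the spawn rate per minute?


Spawns per minute = count * (60 / interval)
= 39 * (60 / 45)
= 39 * 1.3333
= 52.0

52.0 per minute


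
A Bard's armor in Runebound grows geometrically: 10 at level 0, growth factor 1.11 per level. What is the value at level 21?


value = base * growth^level
= 10 * 1.11^21
= 10 * 8.949166
= 89.49

89.49 armor


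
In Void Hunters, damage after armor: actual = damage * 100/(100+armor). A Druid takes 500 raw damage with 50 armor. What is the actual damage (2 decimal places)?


actual = 500 * 100 / (100 + 50)
= 500 * 100 / 150
= 50000 / 150
= 333.33

333.33 damage


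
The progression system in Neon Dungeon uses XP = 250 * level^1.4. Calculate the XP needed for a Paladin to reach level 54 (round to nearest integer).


XP = 250 * level^1.4
Substitute level = 54:
XP = 250 * 54^1.4
= 250 * 266.2878
= 66572

66572 XP


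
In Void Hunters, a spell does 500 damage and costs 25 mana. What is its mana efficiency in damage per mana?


Efficiency = damage / mana
= 500 / 25
= 20.00

20.00 dmg/mana


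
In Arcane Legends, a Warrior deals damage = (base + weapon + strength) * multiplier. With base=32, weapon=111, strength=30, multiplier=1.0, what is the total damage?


Sum base + weapon + str = 32 + 111 + 30 = 173
Multiply by 1.0:
173 * 1.0 = 173.0

173.0 damage


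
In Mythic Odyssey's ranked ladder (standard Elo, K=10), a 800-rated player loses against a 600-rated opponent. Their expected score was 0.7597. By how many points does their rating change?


Elo update: delta = K * (S - Ea), where S = 0 (loses)
S - Ea = 0 - 0.7597 = -0.7597
Rating change = 10 * -0.7597
= -7.60

-7.60 rating points


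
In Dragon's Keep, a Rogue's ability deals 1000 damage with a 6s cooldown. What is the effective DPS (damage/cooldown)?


DPS = damage / cooldown
= 1000 / 6
= 166.67

166.67 DPS


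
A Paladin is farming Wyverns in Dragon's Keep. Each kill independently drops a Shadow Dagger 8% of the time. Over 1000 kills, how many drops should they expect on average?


Expected drops = kills * (drop_rate / 100)
= 1000 * (8 / 100)
= 1000 * 0.08
= 80.0

80.0 drops


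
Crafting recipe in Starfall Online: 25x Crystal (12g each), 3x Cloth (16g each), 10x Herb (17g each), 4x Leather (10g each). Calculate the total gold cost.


Cost breakdown:
  Crystal: 25 * 12 = 300
  Cloth: 3 * 16 = 48
  Herb: 10 * 17 = 170
  Leather: 4 * 10 = 40
Total = 300 + 48 + 170 + 40 = 558

558 gold


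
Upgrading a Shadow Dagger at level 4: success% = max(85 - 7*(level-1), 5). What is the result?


raw_rate = 85 - 7 * (4 - 1)
= 85 - 7 * 3
= 85 - 21
= 64
Apply floor: max(64, 5) = 64%

64%


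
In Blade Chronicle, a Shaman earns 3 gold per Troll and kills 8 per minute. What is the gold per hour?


Gold per minute = 3 * 8 = 24
Gold per hour = 24 * 60 = 1440

1440 gold/hour


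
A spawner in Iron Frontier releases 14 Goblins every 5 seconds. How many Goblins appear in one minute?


Spawns per minute = count * (60 / interval)
= 14 * (60 / 5)
= 14 * 12.0
= 168.0

168.0 per minute


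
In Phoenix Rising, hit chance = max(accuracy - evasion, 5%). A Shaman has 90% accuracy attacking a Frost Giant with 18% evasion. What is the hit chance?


accuracy - evasion = 90 - 18 = 72
Apply floor: max(72, 5) = 72
Hit chance = 72%

72%


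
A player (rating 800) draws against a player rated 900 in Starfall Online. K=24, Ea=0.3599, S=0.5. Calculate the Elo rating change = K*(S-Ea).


Elo update: delta = K * (S - Ea), where S = 0.5 (draws)
S - Ea = 0.5 - 0.3599 = 0.1401
Rating change = 24 * 0.1401
= 3.36

3.36 rating points


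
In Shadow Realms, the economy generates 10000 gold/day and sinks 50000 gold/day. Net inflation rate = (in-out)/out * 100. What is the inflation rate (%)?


Net gold = 10000 - 50000 = -40000
Inflation rate = net / sunk * 100 = -40000 / 50000 * 100
= -0.8 * 100
= -80.00%

-80.00%


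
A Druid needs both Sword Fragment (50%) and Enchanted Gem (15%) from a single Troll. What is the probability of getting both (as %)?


For independent events, P(both) = P(A) * P(B)
= 50% * 15%
= 750 / 100 %
= 7.5%

7.5%


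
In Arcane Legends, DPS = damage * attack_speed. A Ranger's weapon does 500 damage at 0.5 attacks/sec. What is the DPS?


DPS = damage * attack_speed
= 500 * 0.5
= 250.0

250.0 DPS


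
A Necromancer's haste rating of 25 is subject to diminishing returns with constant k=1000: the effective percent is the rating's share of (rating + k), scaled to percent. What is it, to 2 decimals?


effective% = rating / (rating + k) * 100
= 25 / (25 + 1000) * 100
= 25 / 1025 * 100
= 0.02439 * 100
= 2.44%

2.44%


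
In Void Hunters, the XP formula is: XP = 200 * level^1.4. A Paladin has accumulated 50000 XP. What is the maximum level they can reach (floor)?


XP = 200 * level^1.4, so level = (XP / 200)^(1/1.4)
= (50000 / 200)^(1/1.4)
= 250.0^0.7143
= 51.6196
Floor: level = 51

level 51


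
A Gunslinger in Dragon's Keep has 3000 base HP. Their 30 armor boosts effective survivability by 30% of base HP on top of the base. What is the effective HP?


EHP = 3000 * (1 + 30/100)
= 3000 * (1 + 0.3)
= 3000 * 1.3
= 3900.0

3900.0 EHP


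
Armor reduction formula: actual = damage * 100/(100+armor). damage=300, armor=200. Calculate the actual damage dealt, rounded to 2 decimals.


actual = 300 * 100 / (100 + 200)
= 300 * 100 / 300
= 30000 / 300
= 100.00

100.00 damage


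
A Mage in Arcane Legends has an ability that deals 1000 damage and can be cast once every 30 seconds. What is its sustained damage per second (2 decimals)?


DPS = damage / cooldown
= 1000 / 30
= 33.33

33.33 DPS


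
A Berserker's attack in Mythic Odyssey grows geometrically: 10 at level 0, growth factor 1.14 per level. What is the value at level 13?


value = base * growth^level
= 10 * 1.14^13
= 10 * 5.492411
= 54.92

54.92 attack


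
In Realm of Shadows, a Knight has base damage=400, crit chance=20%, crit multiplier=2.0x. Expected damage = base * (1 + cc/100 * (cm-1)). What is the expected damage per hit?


E[dmg] = base * (1 + crit_chance * (crit_mult - 1))
cc as decimal = 20/100 = 0.2
cm - 1 = 2.0 - 1 = 1.0
Bonus factor = 0.2 * 1.0 = 0.2
Total multiplier = 1 + 0.2 = 1.2
Expected damage = 400 * 1.2 = 480.00

480.00 damage


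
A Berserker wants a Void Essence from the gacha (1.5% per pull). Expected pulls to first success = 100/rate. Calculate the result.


Expected pulls for a geometric distribution = 1/p = 100 / rate%
= 100 / 1.5
= 66.67

66.67 pulls


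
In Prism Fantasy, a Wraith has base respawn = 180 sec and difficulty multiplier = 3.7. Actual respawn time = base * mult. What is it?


Respawn time = base * multiplier
= 180 * 3.7
= 666.0 seconds

666.0 seconds


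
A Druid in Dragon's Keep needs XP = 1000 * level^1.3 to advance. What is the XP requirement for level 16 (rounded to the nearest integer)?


XP = 1000 * level^1.3
Substitute level = 16:
XP = 1000 * 16^1.3
= 1000 * 36.7583
= 36758

36758 XP


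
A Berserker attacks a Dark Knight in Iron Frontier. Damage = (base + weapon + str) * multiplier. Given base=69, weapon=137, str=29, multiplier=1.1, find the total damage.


Sum base + weapon + str = 69 + 137 + 29 = 235
Multiply by 1.1:
235 * 1.1 = 258.5

258.5 damage


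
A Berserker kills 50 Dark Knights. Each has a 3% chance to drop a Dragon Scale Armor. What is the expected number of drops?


Expected drops = kills * (drop_rate / 100)
= 50 * (3 / 100)
= 50 * 0.03
= 1.5

1.5 drops


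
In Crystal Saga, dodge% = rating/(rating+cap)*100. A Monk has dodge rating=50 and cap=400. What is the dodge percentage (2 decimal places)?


dodge% = 50 / (50 + 400) * 100
= 50 / 450 * 100
= 0.111111 * 100
= 11.11%

11.11%


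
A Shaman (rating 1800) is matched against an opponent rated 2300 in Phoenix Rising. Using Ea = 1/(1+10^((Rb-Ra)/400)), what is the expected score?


Elo expected score: Ea = 1/(1 + 10^((Rb-Ra)/400))
Rb - Ra = 2300 - 1800 = 500
(Rb-Ra)/400 = 500/400 = 1.25
10^1.25 = 17.782794
Ea = 1/(1 + 17.782794) = 1/18.782794 = 0.0532

0.0532


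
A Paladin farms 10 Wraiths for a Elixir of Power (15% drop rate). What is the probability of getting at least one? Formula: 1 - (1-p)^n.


P(at least one) = 1 - P(none) = 1 - (1-p)^n
p = 15/100 = 0.15
1 - p = 0.85
(1 - p)^10 = 0.85^10 = 0.196874
P(at least one) = 1 - 0.196874 = 0.8031

0.8031


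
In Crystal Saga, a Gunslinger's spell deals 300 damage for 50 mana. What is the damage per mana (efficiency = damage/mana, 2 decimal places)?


Efficiency = damage / mana
= 300 / 50
= 6.00

6.00 dmg/mana


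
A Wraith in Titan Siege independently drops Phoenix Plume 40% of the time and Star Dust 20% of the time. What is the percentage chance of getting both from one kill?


For independent events, P(both) = P(A) * P(B)
= 40% * 20%
= 800 / 100 %
= 8.0%

8.0%


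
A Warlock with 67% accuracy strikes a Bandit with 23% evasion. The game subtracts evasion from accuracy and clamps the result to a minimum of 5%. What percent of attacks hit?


accuracy - evasion = 67 - 23 = 44
Apply floor: max(44, 5) = 44
Hit chance = 44%

44%


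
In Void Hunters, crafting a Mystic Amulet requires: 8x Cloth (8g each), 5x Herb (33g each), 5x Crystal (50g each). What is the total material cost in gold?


Cost breakdown:
  Cloth: 8 * 8 = 64
  Herb: 5 * 33 = 165
  Crystal: 5 * 50 = 250
Total = 64 + 165 + 250 = 479

479 gold


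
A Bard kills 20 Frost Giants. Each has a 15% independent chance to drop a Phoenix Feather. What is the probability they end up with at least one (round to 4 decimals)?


P(at least one) = 1 - P(none) = 1 - (1-p)^n
p = 15/100 = 0.15
1 - p = 0.85
(1 - p)^20 = 0.85^20 = 0.038760
P(at least one) = 1 - 0.038760 = 0.9612

0.9612


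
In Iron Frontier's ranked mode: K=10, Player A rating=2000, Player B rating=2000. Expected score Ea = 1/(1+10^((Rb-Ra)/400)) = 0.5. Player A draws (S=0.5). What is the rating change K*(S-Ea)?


Elo update: delta = K * (S - Ea), where S = 0.5 (draws)
S - Ea = 0.5 - 0.5 = 0.0
Rating change = 10 * 0.0
= 0.00

0.00 rating points


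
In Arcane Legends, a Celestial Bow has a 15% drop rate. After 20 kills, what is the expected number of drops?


Expected drops = kills * (drop_rate / 100)
= 20 * (15 / 100)
= 20 * 0.15
= 3.0

3.0 drops


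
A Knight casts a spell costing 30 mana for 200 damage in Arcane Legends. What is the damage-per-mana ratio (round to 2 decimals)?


Efficiency = damage / mana
= 200 / 30
= 6.67

6.67 dmg/mana


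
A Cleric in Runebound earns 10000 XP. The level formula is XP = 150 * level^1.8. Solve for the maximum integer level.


XP = 150 * level^1.8, so level = (XP / 150)^(1/1.8)
= (10000 / 150)^(1/1.8)
= 66.6667^0.5556
= 10.3106
Floor: level = 10

level 10


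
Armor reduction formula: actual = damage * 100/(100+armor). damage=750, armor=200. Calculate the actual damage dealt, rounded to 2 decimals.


actual = 750 * 100 / (100 + 200)
= 750 * 100 / 300
= 75000 / 300
= 250.00

250.00 damage


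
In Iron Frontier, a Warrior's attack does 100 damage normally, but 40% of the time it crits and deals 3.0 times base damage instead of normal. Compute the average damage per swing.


E[dmg] = base * (1 + crit_chance * (crit_mult - 1))
cc as decimal = 40/100 = 0.4
cm - 1 = 3.0 - 1 = 2.0
Bonus factor = 0.4 * 2.0 = 0.8
Total multiplier = 1 + 0.8 = 1.8
Expected damage = 100 * 1.8 = 180.00

180.00 damage


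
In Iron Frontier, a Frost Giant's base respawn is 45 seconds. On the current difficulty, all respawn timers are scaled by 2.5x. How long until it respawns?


Respawn time = base * multiplier
= 45 * 2.5
= 112.5 seconds

112.5 seconds


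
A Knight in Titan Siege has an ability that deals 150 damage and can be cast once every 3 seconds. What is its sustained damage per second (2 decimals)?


DPS = damage / cooldown
= 150 / 3
= 50.00

50.00 DPS


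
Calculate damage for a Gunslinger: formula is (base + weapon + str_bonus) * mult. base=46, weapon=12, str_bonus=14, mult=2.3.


Sum base + weapon + str = 46 + 12 + 14 = 72
Multiply by 2.3:
72 * 2.3 = 165.6

165.6 damage


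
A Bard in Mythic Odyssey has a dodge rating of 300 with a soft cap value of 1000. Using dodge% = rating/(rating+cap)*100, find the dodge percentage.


dodge% = 300 / (300 + 1000) * 100
= 300 / 1300 * 100
= 0.230769 * 100
= 23.08%

23.08%


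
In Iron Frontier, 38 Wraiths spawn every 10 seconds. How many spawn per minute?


Spawns per minute = count * (60 / interval)
= 38 * (60 / 10)
= 38 * 6.0
= 228.0

228.0 per minute


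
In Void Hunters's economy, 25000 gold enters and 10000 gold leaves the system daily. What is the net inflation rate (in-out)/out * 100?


Net gold = 25000 - 10000 = 15000
Inflation rate = net / sunk * 100 = 15000 / 10000 * 100
= 1.5 * 100
= 150.00%

150.00%


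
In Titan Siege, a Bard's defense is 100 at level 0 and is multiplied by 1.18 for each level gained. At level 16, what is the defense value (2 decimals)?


value = base * growth^level
= 100 * 1.18^16
= 100 * 14.129023
= 1412.90

1412.90 defense


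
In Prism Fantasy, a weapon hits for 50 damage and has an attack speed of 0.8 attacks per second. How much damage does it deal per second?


DPS = damage * attack_speed
= 50 * 0.8
= 40.0

40.0 DPS


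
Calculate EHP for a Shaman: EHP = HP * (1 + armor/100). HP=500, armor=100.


EHP = 500 * (1 + 100/100)
= 500 * (1 + 1.0)
= 500 * 2.0
= 1000.0

1000.0 EHP


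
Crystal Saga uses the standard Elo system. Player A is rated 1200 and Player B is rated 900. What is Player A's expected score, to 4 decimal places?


Elo expected score: Ea = 1/(1 + 10^((Rb-Ra)/400))
Rb - Ra = 900 - 1200 = -300
(Rb-Ra)/400 = -300/400 = -0.75
10^-0.75 = 0.177828
Ea = 1/(1 + 0.177828) = 1/1.177828 = 0.8490

0.8490


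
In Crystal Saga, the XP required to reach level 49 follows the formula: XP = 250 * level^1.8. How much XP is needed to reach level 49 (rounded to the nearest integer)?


XP = 250 * level^1.8
Substitute level = 49:
XP = 250 * 49^1.8
= 250 * 1102.4349
= 275609

275609 XP


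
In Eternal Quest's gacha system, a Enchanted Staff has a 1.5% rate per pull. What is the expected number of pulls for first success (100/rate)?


Expected pulls for a geometric distribution = 1/p = 100 / rate%
= 100 / 1.5
= 66.67

66.67 pulls


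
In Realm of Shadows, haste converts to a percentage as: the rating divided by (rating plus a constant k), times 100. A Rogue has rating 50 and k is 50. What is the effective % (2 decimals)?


effective% = rating / (rating + k) * 100
= 50 / (50 + 50) * 100
= 50 / 100 * 100
= 0.5 * 100
= 50.00%

50.00%


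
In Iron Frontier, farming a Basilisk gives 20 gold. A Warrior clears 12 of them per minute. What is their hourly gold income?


Gold per minute = 20 * 12 = 240
Gold per hour = 240 * 60 = 14400

14400 gold/hour


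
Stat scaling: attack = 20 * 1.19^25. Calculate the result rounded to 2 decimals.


value = base * growth^level
= 20 * 1.19^25
= 20 * 77.388073
= 1547.76

1547.76 attack


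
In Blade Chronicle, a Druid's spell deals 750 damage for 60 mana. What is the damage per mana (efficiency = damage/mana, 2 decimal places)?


Efficiency = damage / mana
= 750 / 60
= 12.50

12.50 dmg/mana


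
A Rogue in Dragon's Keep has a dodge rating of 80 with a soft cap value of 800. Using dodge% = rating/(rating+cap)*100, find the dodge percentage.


dodge% = 80 / (80 + 800) * 100
= 80 / 880 * 100
= 0.090909 * 100
= 9.09%

9.09%


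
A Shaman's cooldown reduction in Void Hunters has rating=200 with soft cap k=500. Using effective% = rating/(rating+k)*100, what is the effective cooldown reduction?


effective% = rating / (rating + k) * 100
= 200 / (200 + 500) * 100
= 200 / 700 * 100
= 0.285714 * 100
= 28.57%

28.57%


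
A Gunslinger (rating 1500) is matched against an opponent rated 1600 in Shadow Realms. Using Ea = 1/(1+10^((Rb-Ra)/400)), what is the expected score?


Elo expected score: Ea = 1/(1 + 10^((Rb-Ra)/400))
Rb - Ra = 1600 - 1500 = 100
(Rb-Ra)/400 = 100/400 = 0.25
10^0.25 = 1.778279
Ea = 1/(1 + 1.778279) = 1/2.778279 = 0.3599

0.3599


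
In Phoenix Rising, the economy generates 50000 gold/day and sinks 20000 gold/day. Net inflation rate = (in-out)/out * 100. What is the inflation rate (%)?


Net gold = 50000 - 20000 = 30000
Inflation rate = net / sunk * 100 = 30000 / 20000 * 100
= 1.5 * 100
= 150.00%

150.00%


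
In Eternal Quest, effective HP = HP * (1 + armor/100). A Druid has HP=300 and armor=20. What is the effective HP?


EHP = 300 * (1 + 20/100)
= 300 * (1 + 0.2)
= 300 * 1.2
= 360.0

360.0 EHP


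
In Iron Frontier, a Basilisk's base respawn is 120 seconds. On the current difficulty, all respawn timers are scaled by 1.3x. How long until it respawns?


Respawn time = base * multiplier
= 120 * 1.3
= 156.0 seconds

156.0 seconds


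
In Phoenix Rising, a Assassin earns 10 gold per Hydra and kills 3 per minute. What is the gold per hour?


Gold per minute = 10 * 3 = 30
Gold per hour = 30 * 60 = 1800

1800 gold/hour
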